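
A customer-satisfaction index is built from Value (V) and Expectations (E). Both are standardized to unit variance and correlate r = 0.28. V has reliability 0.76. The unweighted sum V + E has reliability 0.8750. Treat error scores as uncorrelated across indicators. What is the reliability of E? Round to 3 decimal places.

Var(V+E) = 2 + 2·0.28 = 2.560.
True-score variance = ρ_V + ρ_E + 2·0.28, so 0.8750 = (0.76 + ρ_E + 0.56) / 2.560.
ρ_E = 0.8750·2.560 − 0.76 − 0.56 = 0.920.

0.920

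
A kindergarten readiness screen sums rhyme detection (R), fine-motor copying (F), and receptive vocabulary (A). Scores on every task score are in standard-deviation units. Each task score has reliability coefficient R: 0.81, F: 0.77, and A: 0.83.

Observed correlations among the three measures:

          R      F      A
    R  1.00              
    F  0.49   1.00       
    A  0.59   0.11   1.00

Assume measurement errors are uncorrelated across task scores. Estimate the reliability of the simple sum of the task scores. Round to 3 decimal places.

0.890

Var(R+F+A) = 3 + 2·[0.49 + 0.59 + 0.11] = 3 + 2.38 = 5.38.
Because errors are independent across components, Cov(Tᵢ,Tⱼ) = Cov(Xᵢ,Xⱼ); the off-diagonal part of the true-score variance is the same as above.
True-score variance = [0.81 + 0.77 + 0.83] + 2.38 = 2.41 + 2.38 = 4.79.
Reliability = 4.79 / 5.38 = 0.890.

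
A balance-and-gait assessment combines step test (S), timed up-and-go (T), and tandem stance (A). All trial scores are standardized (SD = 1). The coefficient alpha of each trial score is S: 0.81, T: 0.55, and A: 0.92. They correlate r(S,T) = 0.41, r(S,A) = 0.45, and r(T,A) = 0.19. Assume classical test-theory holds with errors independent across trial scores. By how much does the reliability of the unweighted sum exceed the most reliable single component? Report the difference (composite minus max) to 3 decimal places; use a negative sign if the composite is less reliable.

-0.061

Var(sum) = 3 + 2.1 = 5.1; true-score variance = 2.28 + 2.1 = 4.38; composite reliability = 0.8588.
Max component reliability = 0.9200.
Difference = 0.8588 − 0.9200 = -0.061.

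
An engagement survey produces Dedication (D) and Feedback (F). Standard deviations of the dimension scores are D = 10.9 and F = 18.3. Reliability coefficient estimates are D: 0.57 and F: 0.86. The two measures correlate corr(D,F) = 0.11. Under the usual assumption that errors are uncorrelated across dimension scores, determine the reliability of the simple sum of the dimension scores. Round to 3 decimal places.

Var(D+F) = 10.9² + 18.3² + 2·[10.9·18.3·0.11] = 453.7 + 43.8834 = 497.583.
With uncorrelated errors the cross-covariances are all true-score covariance, so they carry over unchanged; only the diagonal terms shrink to ρᵢσᵢ².
True-score variance = [10.9²·0.57 + 18.3²·0.86] + 43.8834 = 355.727 + 43.8834 = 399.611.
Reliability = 399.611 / 497.583 = 0.803.

0.803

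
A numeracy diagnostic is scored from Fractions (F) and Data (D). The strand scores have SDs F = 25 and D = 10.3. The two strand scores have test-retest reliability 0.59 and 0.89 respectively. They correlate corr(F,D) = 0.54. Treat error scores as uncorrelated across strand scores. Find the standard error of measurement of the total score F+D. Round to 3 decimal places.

16.368

Var(total) = 731.09 + 278.1 = 1009.19.
True-score variance = 463.17 + 278.1 = 741.27, so reliability = 0.7345.
Error variance = 1009.19 − 741.27 = 267.92; SEM = √267.92 = 16.368.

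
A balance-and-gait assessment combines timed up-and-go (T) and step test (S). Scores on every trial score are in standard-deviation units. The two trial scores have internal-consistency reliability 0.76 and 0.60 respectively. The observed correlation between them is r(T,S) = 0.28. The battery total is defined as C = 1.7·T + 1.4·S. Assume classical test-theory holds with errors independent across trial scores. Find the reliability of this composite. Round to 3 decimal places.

0.761

Var(C) = 1.7² + 1.4² + 2·[2.38·0.28] = 4.85 + 1.3328 = 6.1828.
Under uncorrelated errors the observed covariances equal the true-score covariances, so only the own-variance terms attenuate.
True-score variance = [1.7²·0.76 + 1.4²·0.60] + 1.3328 = 3.3724 + 1.3328 = 4.7052.
Reliability = 4.7052 / 6.1828 = 0.761.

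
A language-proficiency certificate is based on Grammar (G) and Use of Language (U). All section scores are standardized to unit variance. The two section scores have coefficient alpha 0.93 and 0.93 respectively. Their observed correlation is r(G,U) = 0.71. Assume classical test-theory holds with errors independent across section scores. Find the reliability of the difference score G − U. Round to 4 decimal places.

0.7586

Var(G−U) = 1 + 1 − 2·0.71 = 2 − 1.42 = 0.58.
With uncorrelated errors the cross-covariances are all true-score covariance, so they carry over unchanged; only the diagonal terms shrink to ρᵢσᵢ².
True-score variance = [0.93 + 0.93] − 1.42 = 1.86 − 1.42 = 0.44.
Reliability = 0.44 / 0.58 = 0.7586.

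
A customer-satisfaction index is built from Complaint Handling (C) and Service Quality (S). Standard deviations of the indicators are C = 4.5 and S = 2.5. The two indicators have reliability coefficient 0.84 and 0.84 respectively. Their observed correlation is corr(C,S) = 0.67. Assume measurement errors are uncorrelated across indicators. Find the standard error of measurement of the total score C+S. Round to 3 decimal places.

Var(total) = 26.5 + 15.075 = 41.575.
True-score variance = 22.26 + 15.075 = 37.335, so reliability = 0.8980.
Error variance = 41.575 − 37.335 = 4.24; SEM = √4.24 = 2.059.

2.059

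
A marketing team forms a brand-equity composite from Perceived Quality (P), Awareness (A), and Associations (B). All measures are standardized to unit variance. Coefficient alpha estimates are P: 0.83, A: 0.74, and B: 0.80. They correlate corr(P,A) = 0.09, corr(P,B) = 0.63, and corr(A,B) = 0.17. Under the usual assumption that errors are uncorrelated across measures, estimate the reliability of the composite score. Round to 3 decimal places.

Var(P+A+B) = 3 + 2·[0.09 + 0.63 + 0.17] = 3 + 1.78 = 4.78.
Under uncorrelated errors the observed covariances equal the true-score covariances, so only the own-variance terms attenuate.
True-score variance = [0.83 + 0.74 + 0.80] + 1.78 = 2.37 + 1.78 = 4.15.
Reliability = 4.15 / 4.78 = 0.868.

0.868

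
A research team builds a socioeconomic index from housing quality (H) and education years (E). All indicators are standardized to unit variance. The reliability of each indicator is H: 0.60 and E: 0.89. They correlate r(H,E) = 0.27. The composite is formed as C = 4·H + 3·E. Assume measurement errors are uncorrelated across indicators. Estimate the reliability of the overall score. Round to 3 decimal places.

0.765

Var(C) = 4² + 3² + 2·[12·0.27] = 25 + 6.48 = 31.48.
With uncorrelated errors the cross-covariances are all true-score covariance, so they carry over unchanged; only the diagonal terms shrink to ρᵢσᵢ².
True-score variance = [4²·0.60 + 3²·0.89] + 6.48 = 17.61 + 6.48 = 24.09.
Reliability = 24.09 / 31.48 = 0.765.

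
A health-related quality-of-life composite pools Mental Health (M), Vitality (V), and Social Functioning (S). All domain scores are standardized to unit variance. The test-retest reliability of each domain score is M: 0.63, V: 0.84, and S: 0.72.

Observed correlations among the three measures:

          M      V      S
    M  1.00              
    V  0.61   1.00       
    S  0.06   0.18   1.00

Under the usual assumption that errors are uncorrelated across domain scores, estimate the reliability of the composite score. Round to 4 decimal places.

Var(M+V+S) = 3 + 2·[0.61 + 0.06 + 0.18] = 3 + 1.7 = 4.7.
Under uncorrelated errors the observed covariances equal the true-score covariances, so only the own-variance terms attenuate.
True-score variance = [0.63 + 0.84 + 0.72] + 1.7 = 2.19 + 1.7 = 3.89.
Reliability = 3.89 / 4.7 = 0.8277.

0.8277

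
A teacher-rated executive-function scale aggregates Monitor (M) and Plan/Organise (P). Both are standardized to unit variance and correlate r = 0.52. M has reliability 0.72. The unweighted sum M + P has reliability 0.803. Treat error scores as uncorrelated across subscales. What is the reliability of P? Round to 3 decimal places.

Var(M+P) = 2 + 2·0.52 = 3.040.
True-score variance = ρ_M + ρ_P + 2·0.52, so 0.803 = (0.72 + ρ_P + 1.04) / 3.040.
ρ_P = 0.803·3.040 − 0.72 − 1.04 = 0.681.

0.681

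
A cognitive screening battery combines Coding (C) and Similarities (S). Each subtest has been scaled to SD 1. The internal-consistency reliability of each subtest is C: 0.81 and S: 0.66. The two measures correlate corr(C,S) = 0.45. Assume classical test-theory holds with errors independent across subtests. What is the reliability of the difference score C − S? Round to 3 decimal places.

Var(C−S) = 1 + 1 − 2·0.45 = 2 − 0.9 = 1.1.
Under uncorrelated errors the observed covariances equal the true-score covariances, so only the own-variance terms attenuate.
True-score variance = [0.81 + 0.66] − 0.9 = 1.47 − 0.9 = 0.57.
Reliability = 0.57 / 1.1 = 0.518.

0.518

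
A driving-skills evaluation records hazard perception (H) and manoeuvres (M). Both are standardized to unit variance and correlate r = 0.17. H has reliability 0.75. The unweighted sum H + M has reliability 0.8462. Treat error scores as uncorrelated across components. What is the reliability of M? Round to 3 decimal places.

0.890

Var(H+M) = 2 + 2·0.17 = 2.340.
True-score variance = ρ_H + ρ_M + 2·0.17, so 0.8462 = (0.75 + ρ_M + 0.34) / 2.340.
ρ_M = 0.8462·2.340 − 0.75 − 0.34 = 0.890.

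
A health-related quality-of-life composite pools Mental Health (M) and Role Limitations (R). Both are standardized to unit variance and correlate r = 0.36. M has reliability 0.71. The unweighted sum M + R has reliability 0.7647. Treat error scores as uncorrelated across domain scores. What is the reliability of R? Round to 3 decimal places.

0.650

Var(M+R) = 2 + 2·0.36 = 2.720.
True-score variance = ρ_M + ρ_R + 2·0.36, so 0.7647 = (0.71 + ρ_R + 0.72) / 2.720.
ρ_R = 0.7647·2.720 − 0.71 − 0.72 = 0.650.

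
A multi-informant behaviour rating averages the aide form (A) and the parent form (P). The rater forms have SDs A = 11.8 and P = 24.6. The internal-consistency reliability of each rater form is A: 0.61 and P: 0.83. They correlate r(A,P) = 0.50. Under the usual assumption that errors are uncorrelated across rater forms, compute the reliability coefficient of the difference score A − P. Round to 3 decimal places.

Var(A−P) = 11.8² + 24.6² − 2·11.8·24.6·0.50 = 744.4 − 290.28 = 454.12.
With uncorrelated errors the cross-covariances are all true-score covariance, so they carry over unchanged; only the diagonal terms shrink to ρᵢσᵢ².
True-score variance = [11.8²·0.61 + 24.6²·0.83] − 290.28 = 587.219 − 290.28 = 296.939.
Reliability = 296.939 / 454.12 = 0.654.

0.654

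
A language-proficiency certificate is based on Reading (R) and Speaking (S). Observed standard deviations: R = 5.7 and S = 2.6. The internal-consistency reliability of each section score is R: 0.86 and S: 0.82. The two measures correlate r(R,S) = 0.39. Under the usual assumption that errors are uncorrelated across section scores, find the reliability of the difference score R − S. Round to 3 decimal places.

0.792

Var(R−S) = 5.7² + 2.6² − 2·5.7·2.6·0.39 = 39.25 − 11.5596 = 27.6904.
With uncorrelated errors the cross-covariances are all true-score covariance, so they carry over unchanged; only the diagonal terms shrink to ρᵢσᵢ².
True-score variance = [5.7²·0.86 + 2.6²·0.82] − 11.5596 = 33.4846 − 11.5596 = 21.925.
Reliability = 21.925 / 27.6904 = 0.792.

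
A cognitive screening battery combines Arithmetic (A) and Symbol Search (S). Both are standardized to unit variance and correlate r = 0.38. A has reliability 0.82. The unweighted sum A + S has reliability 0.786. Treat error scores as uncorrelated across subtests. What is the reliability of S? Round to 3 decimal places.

0.589

Var(A+S) = 2 + 2·0.38 = 2.760.
True-score variance = ρ_A + ρ_S + 2·0.38, so 0.786 = (0.82 + ρ_S + 0.76) / 2.760.
ρ_S = 0.786·2.760 − 0.82 − 0.76 = 0.589.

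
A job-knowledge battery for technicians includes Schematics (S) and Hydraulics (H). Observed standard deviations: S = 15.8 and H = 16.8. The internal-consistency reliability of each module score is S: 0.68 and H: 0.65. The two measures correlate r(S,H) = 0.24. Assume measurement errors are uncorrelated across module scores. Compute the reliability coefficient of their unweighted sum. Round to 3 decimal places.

Var(S+H) = 15.8² + 16.8² + 2·[15.8·16.8·0.24] = 531.88 + 127.411 = 659.291.
Because errors are independent across components, Cov(Tᵢ,Tⱼ) = Cov(Xᵢ,Xⱼ); the off-diagonal part of the true-score variance is the same as above.
True-score variance = [15.8²·0.68 + 16.8²·0.65] + 127.411 = 353.211 + 127.411 = 480.622.
Reliability = 480.622 / 659.291 = 0.729.

0.729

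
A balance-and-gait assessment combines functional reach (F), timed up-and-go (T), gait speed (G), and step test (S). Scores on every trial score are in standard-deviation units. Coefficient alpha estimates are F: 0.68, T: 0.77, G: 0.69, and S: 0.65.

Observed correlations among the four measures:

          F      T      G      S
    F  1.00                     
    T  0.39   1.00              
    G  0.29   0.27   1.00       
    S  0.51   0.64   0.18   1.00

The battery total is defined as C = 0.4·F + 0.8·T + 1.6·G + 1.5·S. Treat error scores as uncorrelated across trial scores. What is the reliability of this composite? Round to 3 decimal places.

0.821

Var(C) = 0.4² + 0.8² + 1.6² + 1.5² + 2·[0.32·0.39 + 0.64·0.29 + 0.6·0.51 + 1.28·0.27 + 1.2·0.64 + 2.4·0.18] = 5.61 + 4.324 = 9.934.
Because errors are independent across components, Cov(Tᵢ,Tⱼ) = Cov(Xᵢ,Xⱼ); the off-diagonal part of the true-score variance is the same as above.
True-score variance = [0.4²·0.68 + 0.8²·0.77 + 1.6²·0.69 + 1.5²·0.65] + 4.324 = 3.8305 + 4.324 = 8.1545.
Reliability = 8.1545 / 9.934 = 0.821.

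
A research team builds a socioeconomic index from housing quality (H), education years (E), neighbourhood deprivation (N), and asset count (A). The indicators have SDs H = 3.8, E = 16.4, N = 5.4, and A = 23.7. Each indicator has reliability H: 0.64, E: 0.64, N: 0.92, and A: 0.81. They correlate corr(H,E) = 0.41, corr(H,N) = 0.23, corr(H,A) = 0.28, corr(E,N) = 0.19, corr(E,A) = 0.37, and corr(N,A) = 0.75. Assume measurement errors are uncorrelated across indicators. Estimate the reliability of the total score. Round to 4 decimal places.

Var(H+E+N+A) = 3.8² + 16.4² + 5.4² + 23.7² + 2·[3.8·16.4·0.41 + 3.8·5.4·0.23 + 3.8·23.7·0.28 + 16.4·5.4·0.19 + 16.4·23.7·0.37 + 5.4·23.7·0.75] = 874.25 + 624.221 = 1498.47.
Under uncorrelated errors the observed covariances equal the true-score covariances, so only the own-variance terms attenuate.
True-score variance = [3.8²·0.64 + 16.4²·0.64 + 5.4²·0.92 + 23.7²·0.81] + 624.221 = 663.172 + 624.221 = 1287.39.
Reliability = 1287.39 / 1498.47 = 0.8591.

0.8591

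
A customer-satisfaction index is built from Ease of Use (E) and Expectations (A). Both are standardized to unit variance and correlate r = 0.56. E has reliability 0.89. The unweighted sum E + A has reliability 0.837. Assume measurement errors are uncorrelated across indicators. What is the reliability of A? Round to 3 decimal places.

Var(E+A) = 2 + 2·0.56 = 3.120.
True-score variance = ρ_E + ρ_A + 2·0.56, so 0.837 = (0.89 + ρ_A + 1.12) / 3.120.
ρ_A = 0.837·3.120 − 0.89 − 1.12 = 0.601.

0.601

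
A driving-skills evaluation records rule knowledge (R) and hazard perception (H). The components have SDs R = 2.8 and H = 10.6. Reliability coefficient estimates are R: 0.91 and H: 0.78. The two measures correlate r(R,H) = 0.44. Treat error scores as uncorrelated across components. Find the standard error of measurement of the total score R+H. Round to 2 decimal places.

5.04

Var(total) = 120.2 + 26.1184 = 146.318.
True-score variance = 94.7752 + 26.1184 = 120.894, so reliability = 0.8262.
Error variance = 146.318 − 120.894 = 25.4248; SEM = √25.4248 = 5.04.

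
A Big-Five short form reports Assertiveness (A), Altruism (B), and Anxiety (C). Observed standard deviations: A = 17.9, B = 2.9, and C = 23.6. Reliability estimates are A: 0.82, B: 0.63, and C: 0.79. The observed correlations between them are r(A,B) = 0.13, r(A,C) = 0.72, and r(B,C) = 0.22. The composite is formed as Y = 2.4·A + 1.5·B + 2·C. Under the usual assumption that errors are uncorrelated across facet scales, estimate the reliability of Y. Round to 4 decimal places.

Var(Y) = 2.4²·17.9² + 1.5²·2.9² + 2²·23.6² + 2·[3.6·17.9·2.9·0.13 + 4.8·17.9·23.6·0.72 + 3·2.9·23.6·0.22] = 4092.32 + 3058.83 = 7151.16.
Because errors are independent across components, Cov(Tᵢ,Tⱼ) = Cov(Xᵢ,Xⱼ); the off-diagonal part of the true-score variance is the same as above.
True-score variance = [2.4²·17.9²·0.82 + 1.5²·2.9²·0.63 + 2²·23.6²·0.79] + 3058.83 = 3285.28 + 3058.83 = 6344.11.
Reliability = 6344.11 / 7151.16 = 0.8871.

0.8871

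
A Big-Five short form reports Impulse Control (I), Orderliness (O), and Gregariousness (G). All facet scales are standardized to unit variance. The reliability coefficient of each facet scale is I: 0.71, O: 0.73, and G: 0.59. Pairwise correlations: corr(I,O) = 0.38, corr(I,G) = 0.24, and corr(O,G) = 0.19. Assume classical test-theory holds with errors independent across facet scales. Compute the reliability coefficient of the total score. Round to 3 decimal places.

Var(I+O+G) = 3 + 2·[0.38 + 0.24 + 0.19] = 3 + 1.62 = 4.62.
Under uncorrelated errors the observed covariances equal the true-score covariances, so only the own-variance terms attenuate.
True-score variance = [0.71 + 0.73 + 0.59] + 1.62 = 2.03 + 1.62 = 3.65.
Reliability = 3.65 / 4.62 = 0.790.

0.790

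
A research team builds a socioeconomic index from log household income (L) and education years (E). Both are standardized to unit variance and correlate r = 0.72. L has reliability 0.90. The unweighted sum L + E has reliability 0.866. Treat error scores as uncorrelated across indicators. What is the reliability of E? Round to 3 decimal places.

0.639

Var(L+E) = 2 + 2·0.72 = 3.440.
True-score variance = ρ_L + ρ_E + 2·0.72, so 0.866 = (0.90 + ρ_E + 1.44) / 3.440.
ρ_E = 0.866·3.440 − 0.90 − 1.44 = 0.639.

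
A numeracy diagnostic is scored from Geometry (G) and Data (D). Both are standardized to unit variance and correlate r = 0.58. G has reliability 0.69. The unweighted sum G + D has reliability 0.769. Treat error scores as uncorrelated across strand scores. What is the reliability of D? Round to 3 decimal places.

Var(G+D) = 2 + 2·0.58 = 3.160.
True-score variance = ρ_G + ρ_D + 2·0.58, so 0.769 = (0.69 + ρ_D + 1.16) / 3.160.
ρ_D = 0.769·3.160 − 0.69 − 1.16 = 0.580.

0.580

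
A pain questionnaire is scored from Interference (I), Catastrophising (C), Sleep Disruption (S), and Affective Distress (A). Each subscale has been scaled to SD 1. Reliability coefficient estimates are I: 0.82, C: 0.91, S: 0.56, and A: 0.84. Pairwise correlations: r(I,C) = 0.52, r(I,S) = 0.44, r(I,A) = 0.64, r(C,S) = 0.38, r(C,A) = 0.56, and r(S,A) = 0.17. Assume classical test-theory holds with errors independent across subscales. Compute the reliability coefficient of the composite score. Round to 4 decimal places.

Var(I+C+S+A) = 4 + 2·[0.52 + 0.44 + 0.64 + 0.38 + 0.56 + 0.17] = 4 + 5.42 = 9.42.
With uncorrelated errors the cross-covariances are all true-score covariance, so they carry over unchanged; only the diagonal terms shrink to ρᵢσᵢ².
True-score variance = [0.82 + 0.91 + 0.56 + 0.84] + 5.42 = 3.13 + 5.42 = 8.55.
Reliability = 8.55 / 9.42 = 0.9076.

0.9076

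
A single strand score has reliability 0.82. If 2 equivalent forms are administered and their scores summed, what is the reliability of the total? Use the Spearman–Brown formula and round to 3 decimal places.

0.901

ρ_k = kρ / (1 + (k−1)ρ) = 2·0.82 / (1 + 1·0.82) = 1.640 / 1.820 = 0.901.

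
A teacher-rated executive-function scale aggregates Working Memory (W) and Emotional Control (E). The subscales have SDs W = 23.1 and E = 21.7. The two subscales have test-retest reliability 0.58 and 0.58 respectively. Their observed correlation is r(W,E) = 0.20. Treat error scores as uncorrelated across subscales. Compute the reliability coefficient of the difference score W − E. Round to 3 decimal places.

0.475

Var(W−E) = 23.1² + 21.7² − 2·23.1·21.7·0.20 = 1004.5 − 200.508 = 803.992.
With uncorrelated errors the cross-covariances are all true-score covariance, so they carry over unchanged; only the diagonal terms shrink to ρᵢσᵢ².
True-score variance = [23.1²·0.58 + 21.7²·0.58] − 200.508 = 582.61 − 200.508 = 382.102.
Reliability = 382.102 / 803.992 = 0.475.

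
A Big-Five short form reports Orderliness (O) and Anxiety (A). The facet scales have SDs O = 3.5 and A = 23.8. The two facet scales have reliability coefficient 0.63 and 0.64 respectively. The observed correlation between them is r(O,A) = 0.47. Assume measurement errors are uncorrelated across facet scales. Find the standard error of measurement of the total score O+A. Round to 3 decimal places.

Var(total) = 578.69 + 78.302 = 656.992.
True-score variance = 370.239 + 78.302 = 448.541, so reliability = 0.6827.
Error variance = 656.992 − 448.541 = 208.451; SEM = √208.451 = 14.438.

14.438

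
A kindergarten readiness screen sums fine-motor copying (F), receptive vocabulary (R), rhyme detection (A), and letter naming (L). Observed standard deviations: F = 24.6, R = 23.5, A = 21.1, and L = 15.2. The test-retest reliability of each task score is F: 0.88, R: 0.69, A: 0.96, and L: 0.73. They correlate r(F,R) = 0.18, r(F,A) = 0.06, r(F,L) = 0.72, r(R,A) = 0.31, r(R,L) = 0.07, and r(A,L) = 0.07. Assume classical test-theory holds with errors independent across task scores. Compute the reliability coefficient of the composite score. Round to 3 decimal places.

Var(F+R+A+L) = 24.6² + 23.5² + 21.1² + 15.2² + 2·[24.6·23.5·0.18 + 24.6·21.1·0.06 + 24.6·15.2·0.72 + 23.5·21.1·0.31 + 23.5·15.2·0.07 + 21.1·15.2·0.07] = 1833.66 + 1211.18 = 3044.84.
Because errors are independent across components, Cov(Tᵢ,Tⱼ) = Cov(Xᵢ,Xⱼ); the off-diagonal part of the true-score variance is the same as above.
True-score variance = [24.6²·0.88 + 23.5²·0.69 + 21.1²·0.96 + 15.2²·0.73] + 1211.18 = 1509.65 + 1211.18 = 2720.84.
Reliability = 2720.84 / 3044.84 = 0.894.

0.894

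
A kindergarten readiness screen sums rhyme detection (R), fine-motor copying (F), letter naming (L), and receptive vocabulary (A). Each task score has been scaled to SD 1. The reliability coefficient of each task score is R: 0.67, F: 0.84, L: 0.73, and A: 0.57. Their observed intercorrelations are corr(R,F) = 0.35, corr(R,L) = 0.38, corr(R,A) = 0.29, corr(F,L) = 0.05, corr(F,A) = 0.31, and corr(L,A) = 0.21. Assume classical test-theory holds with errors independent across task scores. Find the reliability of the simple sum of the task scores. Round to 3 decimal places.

0.834

Var(R+F+L+A) = 4 + 2·[0.35 + 0.38 + 0.29 + 0.05 + 0.31 + 0.21] = 4 + 3.18 = 7.18.
Under uncorrelated errors the observed covariances equal the true-score covariances, so only the own-variance terms attenuate.
True-score variance = [0.67 + 0.84 + 0.73 + 0.57] + 3.18 = 2.81 + 3.18 = 5.99.
Reliability = 5.99 / 7.18 = 0.834.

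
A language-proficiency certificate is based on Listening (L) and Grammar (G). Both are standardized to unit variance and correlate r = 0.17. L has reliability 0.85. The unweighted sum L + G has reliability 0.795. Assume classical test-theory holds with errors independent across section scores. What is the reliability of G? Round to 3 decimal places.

0.670

Var(L+G) = 2 + 2·0.17 = 2.340.
True-score variance = ρ_L + ρ_G + 2·0.17, so 0.795 = (0.85 + ρ_G + 0.34) / 2.340.
ρ_G = 0.795·2.340 − 0.85 − 0.34 = 0.670.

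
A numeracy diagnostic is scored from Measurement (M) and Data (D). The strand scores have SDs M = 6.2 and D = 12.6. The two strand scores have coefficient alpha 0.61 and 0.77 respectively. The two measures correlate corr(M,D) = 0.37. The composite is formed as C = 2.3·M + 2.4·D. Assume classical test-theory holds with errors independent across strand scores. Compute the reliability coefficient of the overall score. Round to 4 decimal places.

0.7984

Var(C) = 2.3²·6.2² + 2.4²·12.6² + 2·[5.52·6.2·12.6·0.37] = 1117.81 + 319.105 = 1436.91.
Because errors are independent across components, Cov(Tᵢ,Tⱼ) = Cov(Xᵢ,Xⱼ); the off-diagonal part of the true-score variance is the same as above.
True-score variance = [2.3²·6.2²·0.61 + 2.4²·12.6²·0.77] + 319.105 = 828.174 + 319.105 = 1147.28.
Reliability = 1147.28 / 1436.91 = 0.7984.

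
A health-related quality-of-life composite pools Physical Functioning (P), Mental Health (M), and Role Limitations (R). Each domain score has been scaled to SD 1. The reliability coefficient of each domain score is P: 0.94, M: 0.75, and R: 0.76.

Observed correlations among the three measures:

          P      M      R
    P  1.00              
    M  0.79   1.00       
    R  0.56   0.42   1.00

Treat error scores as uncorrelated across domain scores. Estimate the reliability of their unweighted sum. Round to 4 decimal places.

0.9159

Var(P+M+R) = 3 + 2·[0.79 + 0.56 + 0.42] = 3 + 3.54 = 6.54.
With uncorrelated errors the cross-covariances are all true-score covariance, so they carry over unchanged; only the diagonal terms shrink to ρᵢσᵢ².
True-score variance = [0.94 + 0.75 + 0.76] + 3.54 = 2.45 + 3.54 = 5.99.
Reliability = 5.99 / 6.54 = 0.9159.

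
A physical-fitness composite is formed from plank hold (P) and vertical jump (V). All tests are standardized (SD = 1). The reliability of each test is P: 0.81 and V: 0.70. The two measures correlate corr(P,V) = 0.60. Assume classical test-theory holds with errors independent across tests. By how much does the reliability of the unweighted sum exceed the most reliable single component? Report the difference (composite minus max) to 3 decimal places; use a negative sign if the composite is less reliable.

0.037

Var(sum) = 2 + 1.2 = 3.2; true-score variance = 1.51 + 1.2 = 2.71; composite reliability = 0.8469.
Max component reliability = 0.8100.
Difference = 0.8469 − 0.8100 = 0.037.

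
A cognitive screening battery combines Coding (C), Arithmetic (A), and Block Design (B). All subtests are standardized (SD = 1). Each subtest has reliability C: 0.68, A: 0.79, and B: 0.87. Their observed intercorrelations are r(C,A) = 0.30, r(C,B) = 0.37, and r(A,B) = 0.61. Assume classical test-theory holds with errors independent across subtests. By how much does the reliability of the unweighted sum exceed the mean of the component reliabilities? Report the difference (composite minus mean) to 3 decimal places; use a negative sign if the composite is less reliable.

0.101

Var(sum) = 3 + 2.56 = 5.56; true-score variance = 2.34 + 2.56 = 4.9; composite reliability = 0.8813.
Mean component reliability = 0.7800.
Difference = 0.8813 − 0.7800 = 0.101.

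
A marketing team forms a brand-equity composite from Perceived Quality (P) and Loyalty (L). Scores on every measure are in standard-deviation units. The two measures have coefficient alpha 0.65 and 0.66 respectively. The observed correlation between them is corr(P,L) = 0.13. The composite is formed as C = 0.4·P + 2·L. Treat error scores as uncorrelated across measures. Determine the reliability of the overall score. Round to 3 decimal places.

Var(C) = 0.4² + 2² + 2·[0.8·0.13] = 4.16 + 0.208 = 4.368.
Because errors are independent across components, Cov(Tᵢ,Tⱼ) = Cov(Xᵢ,Xⱼ); the off-diagonal part of the true-score variance is the same as above.
True-score variance = [0.4²·0.65 + 2²·0.66] + 0.208 = 2.744 + 0.208 = 2.952.
Reliability = 2.952 / 4.368 = 0.676.

0.676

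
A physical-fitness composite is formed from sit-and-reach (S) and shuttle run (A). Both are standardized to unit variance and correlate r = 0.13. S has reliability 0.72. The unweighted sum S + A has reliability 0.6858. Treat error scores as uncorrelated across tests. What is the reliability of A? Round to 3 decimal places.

0.570

Var(S+A) = 2 + 2·0.13 = 2.260.
True-score variance = ρ_S + ρ_A + 2·0.13, so 0.6858 = (0.72 + ρ_A + 0.26) / 2.260.
ρ_A = 0.6858·2.260 − 0.72 − 0.26 = 0.570.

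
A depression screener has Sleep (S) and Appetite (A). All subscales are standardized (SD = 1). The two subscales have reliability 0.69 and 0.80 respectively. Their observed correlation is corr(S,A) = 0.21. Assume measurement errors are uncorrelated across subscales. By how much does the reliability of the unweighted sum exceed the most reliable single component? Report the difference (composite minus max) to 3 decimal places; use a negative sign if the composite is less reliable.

-0.011

Var(sum) = 2 + 0.42 = 2.42; true-score variance = 1.49 + 0.42 = 1.91; composite reliability = 0.7893.
Max component reliability = 0.8000.
Difference = 0.7893 − 0.8000 = -0.011.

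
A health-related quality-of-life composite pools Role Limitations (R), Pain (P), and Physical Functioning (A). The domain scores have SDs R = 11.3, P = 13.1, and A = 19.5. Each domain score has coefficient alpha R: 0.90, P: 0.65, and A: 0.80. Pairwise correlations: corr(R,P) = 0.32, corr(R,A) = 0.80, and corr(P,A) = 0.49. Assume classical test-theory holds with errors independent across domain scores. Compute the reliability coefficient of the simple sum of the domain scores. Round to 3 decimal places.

0.892

Var(R+P+A) = 11.3² + 13.1² + 19.5² + 2·[11.3·13.1·0.32 + 11.3·19.5·0.80 + 13.1·19.5·0.49] = 679.55 + 697.64 = 1377.19.
With uncorrelated errors the cross-covariances are all true-score covariance, so they carry over unchanged; only the diagonal terms shrink to ρᵢσᵢ².
True-score variance = [11.3²·0.90 + 13.1²·0.65 + 19.5²·0.80] + 697.64 = 530.668 + 697.64 = 1228.31.
Reliability = 1228.31 / 1377.19 = 0.892.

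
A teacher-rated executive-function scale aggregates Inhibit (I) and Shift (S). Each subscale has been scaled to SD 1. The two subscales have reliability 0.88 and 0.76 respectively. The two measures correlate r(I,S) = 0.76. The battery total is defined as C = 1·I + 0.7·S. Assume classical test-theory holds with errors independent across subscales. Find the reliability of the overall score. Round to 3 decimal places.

0.907

Var(C) = 1 + 0.7² + 2·[0.7·0.76] = 1.49 + 1.064 = 2.554.
Because errors are independent across components, Cov(Tᵢ,Tⱼ) = Cov(Xᵢ,Xⱼ); the off-diagonal part of the true-score variance is the same as above.
True-score variance = [0.88 + 0.7²·0.76] + 1.064 = 1.2524 + 1.064 = 2.3164.
Reliability = 2.3164 / 2.554 = 0.907.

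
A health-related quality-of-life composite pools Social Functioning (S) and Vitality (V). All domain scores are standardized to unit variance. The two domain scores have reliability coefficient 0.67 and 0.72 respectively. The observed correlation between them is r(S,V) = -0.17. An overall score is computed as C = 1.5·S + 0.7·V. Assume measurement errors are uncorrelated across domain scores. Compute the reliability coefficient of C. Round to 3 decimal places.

0.631

Var(C) = 1.5² + 0.7² + 2·[1.05·(-0.17)] = 2.74 − 0.357 = 2.383.
Under uncorrelated errors the observed covariances equal the true-score covariances, so only the own-variance terms attenuate.
True-score variance = [1.5²·0.67 + 0.7²·0.72] − 0.357 = 1.8603 − 0.357 = 1.5033.
Reliability = 1.5033 / 2.383 = 0.631.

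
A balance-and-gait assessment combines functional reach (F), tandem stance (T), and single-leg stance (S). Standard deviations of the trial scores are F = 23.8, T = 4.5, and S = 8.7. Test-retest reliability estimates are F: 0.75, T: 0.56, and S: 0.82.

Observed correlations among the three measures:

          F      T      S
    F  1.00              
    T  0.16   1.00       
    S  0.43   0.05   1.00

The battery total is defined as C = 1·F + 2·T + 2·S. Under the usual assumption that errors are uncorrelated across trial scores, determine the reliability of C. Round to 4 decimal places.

Var(C) = 23.8² + 2²·4.5² + 2²·8.7² + 2·[2·23.8·4.5·0.16 + 2·23.8·8.7·0.43 + 4·4.5·8.7·0.05] = 950.2 + 440.347 = 1390.55.
Under uncorrelated errors the observed covariances equal the true-score covariances, so only the own-variance terms attenuate.
True-score variance = [23.8²·0.75 + 2²·4.5²·0.56 + 2²·8.7²·0.82] + 440.347 = 718.453 + 440.347 = 1158.8.
Reliability = 1158.8 / 1390.55 = 0.8333.

0.8333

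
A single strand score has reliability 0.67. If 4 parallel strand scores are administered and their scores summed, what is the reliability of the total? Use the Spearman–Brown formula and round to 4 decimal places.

ρ_k = kρ / (1 + (k−1)ρ) = 4·0.67 / (1 + 3·0.67) = 2.680 / 3.010 = 0.8904.

0.8904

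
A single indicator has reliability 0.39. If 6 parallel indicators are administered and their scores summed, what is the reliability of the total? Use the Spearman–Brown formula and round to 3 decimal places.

ρ_k = kρ / (1 + (k−1)ρ) = 6·0.39 / (1 + 5·0.39) = 2.340 / 2.950 = 0.793.

0.793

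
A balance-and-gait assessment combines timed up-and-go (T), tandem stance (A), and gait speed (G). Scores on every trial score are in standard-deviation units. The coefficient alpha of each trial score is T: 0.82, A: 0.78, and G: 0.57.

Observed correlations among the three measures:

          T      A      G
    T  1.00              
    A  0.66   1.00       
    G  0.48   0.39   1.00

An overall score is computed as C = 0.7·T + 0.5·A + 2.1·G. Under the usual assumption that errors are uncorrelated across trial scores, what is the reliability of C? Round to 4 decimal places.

0.7399

Var(C) = 0.7² + 0.5² + 2.1² + 2·[0.35·0.66 + 1.47·0.48 + 1.05·0.39] = 5.15 + 2.6922 = 7.8422.
With uncorrelated errors the cross-covariances are all true-score covariance, so they carry over unchanged; only the diagonal terms shrink to ρᵢσᵢ².
True-score variance = [0.7²·0.82 + 0.5²·0.78 + 2.1²·0.57] + 2.6922 = 3.1105 + 2.6922 = 5.8027.
Reliability = 5.8027 / 7.8422 = 0.7399.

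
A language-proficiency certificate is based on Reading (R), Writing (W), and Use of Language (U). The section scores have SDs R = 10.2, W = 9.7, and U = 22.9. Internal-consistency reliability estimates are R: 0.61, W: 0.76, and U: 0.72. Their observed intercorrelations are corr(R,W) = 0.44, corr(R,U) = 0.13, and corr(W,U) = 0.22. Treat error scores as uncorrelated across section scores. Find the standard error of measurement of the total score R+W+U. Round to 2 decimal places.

14.49

Var(total) = 722.54 + 245.535 = 968.075.
True-score variance = 512.548 + 245.535 = 758.083, so reliability = 0.7831.
Error variance = 968.075 − 758.083 = 209.992; SEM = √209.992 = 14.49.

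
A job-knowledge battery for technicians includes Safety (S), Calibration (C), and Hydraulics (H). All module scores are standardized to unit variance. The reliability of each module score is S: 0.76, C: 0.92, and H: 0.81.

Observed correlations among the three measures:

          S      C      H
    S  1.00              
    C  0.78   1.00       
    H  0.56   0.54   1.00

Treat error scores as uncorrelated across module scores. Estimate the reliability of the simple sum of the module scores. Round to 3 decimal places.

Var(S+C+H) = 3 + 2·[0.78 + 0.56 + 0.54] = 3 + 3.76 = 6.76.
With uncorrelated errors the cross-covariances are all true-score covariance, so they carry over unchanged; only the diagonal terms shrink to ρᵢσᵢ².
True-score variance = [0.76 + 0.92 + 0.81] + 3.76 = 2.49 + 3.76 = 6.25.
Reliability = 6.25 / 6.76 = 0.925.

0.925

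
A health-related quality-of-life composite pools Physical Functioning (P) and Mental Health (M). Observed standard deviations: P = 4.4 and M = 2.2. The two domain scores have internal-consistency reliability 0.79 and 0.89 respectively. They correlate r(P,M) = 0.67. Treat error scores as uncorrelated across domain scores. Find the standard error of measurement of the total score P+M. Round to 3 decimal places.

2.144

Var(total) = 24.2 + 12.9712 = 37.1712.
True-score variance = 19.602 + 12.9712 = 32.5732, so reliability = 0.8763.
Error variance = 37.1712 − 32.5732 = 4.598; SEM = √4.598 = 2.144.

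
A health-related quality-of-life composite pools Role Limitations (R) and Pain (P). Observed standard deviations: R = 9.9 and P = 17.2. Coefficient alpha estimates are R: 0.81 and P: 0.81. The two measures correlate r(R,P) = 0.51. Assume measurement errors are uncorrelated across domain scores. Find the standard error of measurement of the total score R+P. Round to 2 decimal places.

Var(total) = 393.85 + 173.686 = 567.536.
True-score variance = 319.019 + 173.686 = 492.704, so reliability = 0.8681.
Error variance = 567.536 − 492.704 = 74.8315; SEM = √74.8315 = 8.65.

8.65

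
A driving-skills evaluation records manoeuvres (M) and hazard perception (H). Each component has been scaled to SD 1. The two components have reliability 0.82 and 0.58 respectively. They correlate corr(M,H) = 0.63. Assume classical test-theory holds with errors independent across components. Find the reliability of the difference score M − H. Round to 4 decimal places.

0.1892

Var(M−H) = 1 + 1 − 2·0.63 = 2 − 1.26 = 0.74.
Under uncorrelated errors the observed covariances equal the true-score covariances, so only the own-variance terms attenuate.
True-score variance = [0.82 + 0.58] − 1.26 = 1.4 − 1.26 = 0.14.
Reliability = 0.14 / 0.74 = 0.1892.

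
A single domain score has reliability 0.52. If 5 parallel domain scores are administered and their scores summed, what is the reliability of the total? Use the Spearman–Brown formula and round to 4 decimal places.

0.8442

ρ_k = kρ / (1 + (k−1)ρ) = 5·0.52 / (1 + 4·0.52) = 2.600 / 3.080 = 0.8442.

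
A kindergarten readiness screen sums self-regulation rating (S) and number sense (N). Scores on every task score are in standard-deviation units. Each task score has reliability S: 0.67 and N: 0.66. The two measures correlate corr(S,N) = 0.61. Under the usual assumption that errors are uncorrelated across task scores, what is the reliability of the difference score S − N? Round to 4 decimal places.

0.1410

Var(S−N) = 1 + 1 − 2·0.61 = 2 − 1.22 = 0.78.
With uncorrelated errors the cross-covariances are all true-score covariance, so they carry over unchanged; only the diagonal terms shrink to ρᵢσᵢ².
True-score variance = [0.67 + 0.66] − 1.22 = 1.33 − 1.22 = 0.11.
Reliability = 0.11 / 0.78 = 0.1410.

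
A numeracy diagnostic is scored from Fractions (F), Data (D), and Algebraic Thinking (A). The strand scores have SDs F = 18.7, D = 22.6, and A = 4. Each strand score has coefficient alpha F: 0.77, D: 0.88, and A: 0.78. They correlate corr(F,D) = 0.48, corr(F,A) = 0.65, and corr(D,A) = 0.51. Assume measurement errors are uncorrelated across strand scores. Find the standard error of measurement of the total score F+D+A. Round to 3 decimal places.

12.052

Var(total) = 876.45 + 595.163 = 1471.61.
True-score variance = 731.21 + 595.163 = 1326.37, so reliability = 0.9013.
Error variance = 1471.61 − 1326.37 = 145.24; SEM = √145.24 = 12.052.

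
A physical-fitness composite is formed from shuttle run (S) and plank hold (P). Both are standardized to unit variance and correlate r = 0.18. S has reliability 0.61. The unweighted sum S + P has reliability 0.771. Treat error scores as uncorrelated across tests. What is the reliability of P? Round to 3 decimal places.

Var(S+P) = 2 + 2·0.18 = 2.360.
True-score variance = ρ_S + ρ_P + 2·0.18, so 0.771 = (0.61 + ρ_P + 0.36) / 2.360.
ρ_P = 0.771·2.360 − 0.61 − 0.36 = 0.850.

0.850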